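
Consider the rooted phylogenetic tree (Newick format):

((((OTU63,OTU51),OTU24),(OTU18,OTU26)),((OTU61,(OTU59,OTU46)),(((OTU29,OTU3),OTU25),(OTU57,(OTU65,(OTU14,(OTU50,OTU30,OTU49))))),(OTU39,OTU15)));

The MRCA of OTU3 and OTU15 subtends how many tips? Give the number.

14

The MRCA of OTU3 and OTU15 is the node subtending ((OTU61,(OTU59,OTU46)),(((OTU29,OTU3),OTU25),(OTU57,(OTU65,(OTU14,(OTU50,OTU30,OTU49))))),(OTU39,OTU15)).
That clade contains 14 terminal taxa: OTU14, OTU15, OTU25, OTU29, OTU3, OTU30, OTU39, OTU46, OTU49, OTU50, OTU57, OTU59, OTU61, OTU65.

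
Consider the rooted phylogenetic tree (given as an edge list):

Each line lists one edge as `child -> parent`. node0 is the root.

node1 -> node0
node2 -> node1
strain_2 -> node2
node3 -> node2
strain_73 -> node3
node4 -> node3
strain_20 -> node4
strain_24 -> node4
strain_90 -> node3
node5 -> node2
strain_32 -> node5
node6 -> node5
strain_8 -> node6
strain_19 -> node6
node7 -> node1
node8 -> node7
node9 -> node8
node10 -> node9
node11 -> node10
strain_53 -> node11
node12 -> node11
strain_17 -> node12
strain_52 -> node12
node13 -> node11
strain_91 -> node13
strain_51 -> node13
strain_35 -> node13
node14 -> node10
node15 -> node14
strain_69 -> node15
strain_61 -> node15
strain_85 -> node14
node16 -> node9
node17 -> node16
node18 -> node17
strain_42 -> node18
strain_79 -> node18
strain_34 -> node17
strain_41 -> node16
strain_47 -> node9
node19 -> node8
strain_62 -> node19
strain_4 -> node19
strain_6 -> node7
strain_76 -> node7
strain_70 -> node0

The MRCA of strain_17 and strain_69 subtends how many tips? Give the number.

9

The MRCA of strain_17 and strain_69 is the node subtending ((strain_53,(strain_17,strain_52),(strain_91,strain_51,strain_35)),((strain_69,strain_61),strain_85)).
That clade contains 9 terminal taxa: strain_17, strain_35, strain_51, strain_52, strain_53, strain_61, strain_69, strain_85, strain_91.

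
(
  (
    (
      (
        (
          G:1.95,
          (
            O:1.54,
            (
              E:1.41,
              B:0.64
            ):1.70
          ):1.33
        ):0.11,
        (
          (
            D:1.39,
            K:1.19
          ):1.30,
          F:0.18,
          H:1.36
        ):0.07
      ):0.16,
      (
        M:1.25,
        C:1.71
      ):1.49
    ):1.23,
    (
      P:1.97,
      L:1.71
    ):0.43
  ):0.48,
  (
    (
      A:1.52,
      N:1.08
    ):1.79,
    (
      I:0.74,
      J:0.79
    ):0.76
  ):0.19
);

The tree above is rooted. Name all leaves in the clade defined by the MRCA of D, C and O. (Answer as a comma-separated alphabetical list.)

B, C, D, E, F, G, H, K, M, O

Tracing D: it sits inside (D,K).
Tracing C: it sits inside (M,C).
Tracing O: it sits inside (O,(E,B)).
The smallest clade enclosing all 3 is (((G,(O,(E,B))),((D,K),F,H)),(M,C)); the answer is its 10 terminal taxa in alphabetical order.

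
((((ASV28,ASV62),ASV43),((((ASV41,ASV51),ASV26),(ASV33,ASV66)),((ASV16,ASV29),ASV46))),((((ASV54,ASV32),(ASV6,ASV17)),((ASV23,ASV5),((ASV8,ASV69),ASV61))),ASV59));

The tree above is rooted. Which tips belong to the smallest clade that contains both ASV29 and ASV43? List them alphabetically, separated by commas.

Tracing ASV29: it sits inside (ASV16,ASV29).
Tracing ASV43: it sits inside ((ASV28,ASV62),ASV43).
The smallest clade enclosing both is (((ASV28,ASV62),ASV43),((((ASV41,ASV51),ASV26),(ASV33,ASV66)),((ASV16,ASV29),ASV46))); the answer is its 11 terminal taxa in alphabetical order.

ASV16, ASV26, ASV28, ASV29, ASV33, ASV41, ASV43, ASV46, ASV51, ASV62, ASV66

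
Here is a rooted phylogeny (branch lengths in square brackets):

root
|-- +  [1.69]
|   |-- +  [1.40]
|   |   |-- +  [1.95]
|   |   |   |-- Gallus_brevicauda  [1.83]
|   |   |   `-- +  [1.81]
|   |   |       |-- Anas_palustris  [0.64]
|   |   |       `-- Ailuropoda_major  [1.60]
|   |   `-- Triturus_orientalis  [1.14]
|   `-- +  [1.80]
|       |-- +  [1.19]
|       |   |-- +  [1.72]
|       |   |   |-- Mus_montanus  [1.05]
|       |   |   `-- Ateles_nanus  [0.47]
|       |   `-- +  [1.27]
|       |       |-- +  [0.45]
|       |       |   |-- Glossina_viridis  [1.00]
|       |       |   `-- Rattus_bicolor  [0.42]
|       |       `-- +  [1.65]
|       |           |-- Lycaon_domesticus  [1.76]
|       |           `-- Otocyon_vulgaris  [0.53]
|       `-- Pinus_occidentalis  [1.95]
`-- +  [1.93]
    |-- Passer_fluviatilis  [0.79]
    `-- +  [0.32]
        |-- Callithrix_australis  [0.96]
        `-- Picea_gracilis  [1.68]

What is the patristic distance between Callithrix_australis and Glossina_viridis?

The path runs Callithrix_australis → … → MRCA → … → Glossina_viridis; the MRCA is the root of the tree.
Branch lengths along that path: 0.96 + 0.32 + 1.93 + 1.69 + 1.80 + 1.19 + 1.27 + 0.45 + 1.00 = 10.61.

10.61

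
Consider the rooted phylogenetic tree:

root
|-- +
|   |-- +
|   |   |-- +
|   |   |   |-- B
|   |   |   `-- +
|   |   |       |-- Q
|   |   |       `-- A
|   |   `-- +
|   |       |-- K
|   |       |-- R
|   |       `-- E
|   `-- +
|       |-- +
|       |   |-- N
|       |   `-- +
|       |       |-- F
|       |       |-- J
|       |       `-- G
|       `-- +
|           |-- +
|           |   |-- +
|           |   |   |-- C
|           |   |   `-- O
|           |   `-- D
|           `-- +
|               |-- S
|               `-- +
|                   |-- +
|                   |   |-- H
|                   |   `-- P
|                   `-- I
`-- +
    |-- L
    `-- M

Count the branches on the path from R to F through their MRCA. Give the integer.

7

The MRCA of R and F is the node subtending (((B,(Q,A)),(K,R,E)),((N,(F,J,G)),(((C,O),D),(S,((H,P),I))))).
From R up to that node: 3 branches. From F up to the same node: 4 branches. Total: 3 + 4 = 7.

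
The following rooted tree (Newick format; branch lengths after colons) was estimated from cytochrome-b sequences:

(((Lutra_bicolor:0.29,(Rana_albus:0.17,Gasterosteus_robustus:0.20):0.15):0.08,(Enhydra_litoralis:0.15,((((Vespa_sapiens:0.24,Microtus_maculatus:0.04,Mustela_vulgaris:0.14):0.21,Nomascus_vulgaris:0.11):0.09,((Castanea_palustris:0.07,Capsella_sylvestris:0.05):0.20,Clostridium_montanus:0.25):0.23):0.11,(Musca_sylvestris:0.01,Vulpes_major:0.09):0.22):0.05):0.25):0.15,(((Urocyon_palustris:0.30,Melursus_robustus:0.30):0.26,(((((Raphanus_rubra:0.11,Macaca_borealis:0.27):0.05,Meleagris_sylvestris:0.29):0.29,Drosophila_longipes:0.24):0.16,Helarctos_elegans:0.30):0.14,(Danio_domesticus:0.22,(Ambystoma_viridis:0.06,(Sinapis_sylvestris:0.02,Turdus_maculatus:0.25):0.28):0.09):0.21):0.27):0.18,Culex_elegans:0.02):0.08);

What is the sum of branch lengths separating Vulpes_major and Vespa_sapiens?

0.96

The path runs Vulpes_major → … → MRCA → … → Vespa_sapiens; the MRCA is the node subtending ((((Vespa_sapiens,Microtus_maculatus,Mustela_vulgaris),Nomascus_vulgaris),((Castanea_palustris,Capsella_sylvestris),Clostridium_montanus)),(Musca_sylvestris,Vulpes_major)).
Branch lengths along that path: 0.09 + 0.22 + 0.11 + 0.09 + 0.21 + 0.24 = 0.96.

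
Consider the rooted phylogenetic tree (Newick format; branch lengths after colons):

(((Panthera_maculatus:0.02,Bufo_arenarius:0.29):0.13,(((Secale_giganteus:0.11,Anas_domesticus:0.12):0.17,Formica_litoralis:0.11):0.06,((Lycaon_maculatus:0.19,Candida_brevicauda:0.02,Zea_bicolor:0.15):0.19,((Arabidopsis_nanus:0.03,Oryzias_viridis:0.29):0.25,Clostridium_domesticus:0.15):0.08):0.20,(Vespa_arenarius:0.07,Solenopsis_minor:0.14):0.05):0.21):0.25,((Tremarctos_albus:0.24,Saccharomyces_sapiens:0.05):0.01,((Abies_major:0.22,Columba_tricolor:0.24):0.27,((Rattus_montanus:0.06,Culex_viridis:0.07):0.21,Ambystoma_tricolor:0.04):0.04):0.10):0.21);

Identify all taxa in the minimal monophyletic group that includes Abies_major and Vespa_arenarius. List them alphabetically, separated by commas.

Tracing Abies_major: it sits inside (Abies_major,Columba_tricolor).
Tracing Vespa_arenarius: it sits inside (Vespa_arenarius,Solenopsis_minor).
The smallest clade enclosing both is the whole tree (their MRCA is the root), so the answer is all 20 tips in alphabetical order.

Abies_major, Ambystoma_tricolor, Anas_domesticus, Arabidopsis_nanus, Bufo_arenarius, Candida_brevicauda, Clostridium_domesticus, Columba_tricolor, Culex_viridis, Formica_litoralis, Lycaon_maculatus, Oryzias_viridis, Panthera_maculatus, Rattus_montanus, Saccharomyces_sapiens, Secale_giganteus, Solenopsis_minor, Tremarctos_albus, Vespa_arenarius, Zea_bicolor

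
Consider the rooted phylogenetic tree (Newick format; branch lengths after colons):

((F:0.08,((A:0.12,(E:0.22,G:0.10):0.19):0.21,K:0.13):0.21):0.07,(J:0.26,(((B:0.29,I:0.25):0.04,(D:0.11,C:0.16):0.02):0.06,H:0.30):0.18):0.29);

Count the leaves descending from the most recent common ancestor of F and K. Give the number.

5

The MRCA of F and K is the node subtending (F,((A,(E,G)),K)).
That clade contains 5 terminal taxa: A, E, F, G, K.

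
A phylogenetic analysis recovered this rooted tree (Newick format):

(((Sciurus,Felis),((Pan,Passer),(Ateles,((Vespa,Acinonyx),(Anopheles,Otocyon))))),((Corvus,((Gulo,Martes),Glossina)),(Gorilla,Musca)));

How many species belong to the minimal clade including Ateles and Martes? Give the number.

15

The MRCA of Ateles and Martes is the root, so the clade is the entire tree.
That clade contains 15 terminal taxa: Acinonyx, Anopheles, Ateles, Corvus, Felis, Glossina, Gorilla, Gulo, Martes, Musca, Otocyon, Pan, Passer, Sciurus, Vespa.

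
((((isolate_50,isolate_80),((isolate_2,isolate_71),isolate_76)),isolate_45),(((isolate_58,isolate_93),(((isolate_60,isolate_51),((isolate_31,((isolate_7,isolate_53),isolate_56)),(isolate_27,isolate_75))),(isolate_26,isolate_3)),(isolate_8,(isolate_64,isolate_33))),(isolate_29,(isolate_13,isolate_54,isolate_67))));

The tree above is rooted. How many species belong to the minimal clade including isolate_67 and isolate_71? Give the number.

25

The MRCA of isolate_67 and isolate_71 is the root, so the clade is the entire tree.
That clade contains 25 terminal taxa: isolate_13, isolate_2, isolate_26, isolate_27, isolate_29, isolate_3, isolate_31, isolate_33, isolate_45, isolate_50, isolate_51, isolate_53, isolate_54, isolate_56, isolate_58, isolate_60, isolate_64, isolate_67, isolate_7, isolate_71, isolate_75, isolate_76, isolate_8, isolate_80, isolate_93.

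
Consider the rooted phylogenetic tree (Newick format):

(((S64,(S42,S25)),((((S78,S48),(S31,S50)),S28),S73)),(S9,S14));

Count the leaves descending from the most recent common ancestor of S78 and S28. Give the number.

The MRCA of S78 and S28 is the node subtending (((S78,S48),(S31,S50)),S28).
That clade contains 5 terminal taxa: S28, S31, S48, S50, S78.

5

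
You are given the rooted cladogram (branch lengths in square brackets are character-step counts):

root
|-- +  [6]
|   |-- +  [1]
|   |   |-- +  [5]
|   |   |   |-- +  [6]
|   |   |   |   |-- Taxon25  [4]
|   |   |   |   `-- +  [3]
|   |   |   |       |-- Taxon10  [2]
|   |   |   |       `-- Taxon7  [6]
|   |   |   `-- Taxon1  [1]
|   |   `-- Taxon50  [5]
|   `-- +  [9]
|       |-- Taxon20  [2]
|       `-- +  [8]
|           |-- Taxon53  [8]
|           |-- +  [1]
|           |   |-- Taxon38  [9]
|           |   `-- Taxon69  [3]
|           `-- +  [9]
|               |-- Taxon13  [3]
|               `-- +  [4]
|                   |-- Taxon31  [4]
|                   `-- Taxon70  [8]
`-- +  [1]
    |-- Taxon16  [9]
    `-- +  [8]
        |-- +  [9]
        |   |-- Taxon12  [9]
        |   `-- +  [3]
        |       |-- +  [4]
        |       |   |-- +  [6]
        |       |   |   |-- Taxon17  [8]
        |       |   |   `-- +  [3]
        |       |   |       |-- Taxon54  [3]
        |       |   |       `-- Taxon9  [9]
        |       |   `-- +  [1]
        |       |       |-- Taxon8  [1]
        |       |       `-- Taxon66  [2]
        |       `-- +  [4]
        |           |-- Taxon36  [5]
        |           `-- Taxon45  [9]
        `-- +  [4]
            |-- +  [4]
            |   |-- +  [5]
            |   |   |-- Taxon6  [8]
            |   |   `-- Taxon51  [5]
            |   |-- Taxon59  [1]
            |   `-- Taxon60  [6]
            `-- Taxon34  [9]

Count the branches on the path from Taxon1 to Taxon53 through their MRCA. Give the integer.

The MRCA of Taxon1 and Taxon53 is the node subtending ((((Taxon25,(Taxon10,Taxon7)),Taxon1),Taxon50),(Taxon20,(Taxon53,(Taxon38,Taxon69),(Taxon13,(Taxon31,Taxon70))))).
From Taxon1 up to that node: 3 branches. From Taxon53 up to the same node: 3 branches. Total: 3 + 3 = 6.

6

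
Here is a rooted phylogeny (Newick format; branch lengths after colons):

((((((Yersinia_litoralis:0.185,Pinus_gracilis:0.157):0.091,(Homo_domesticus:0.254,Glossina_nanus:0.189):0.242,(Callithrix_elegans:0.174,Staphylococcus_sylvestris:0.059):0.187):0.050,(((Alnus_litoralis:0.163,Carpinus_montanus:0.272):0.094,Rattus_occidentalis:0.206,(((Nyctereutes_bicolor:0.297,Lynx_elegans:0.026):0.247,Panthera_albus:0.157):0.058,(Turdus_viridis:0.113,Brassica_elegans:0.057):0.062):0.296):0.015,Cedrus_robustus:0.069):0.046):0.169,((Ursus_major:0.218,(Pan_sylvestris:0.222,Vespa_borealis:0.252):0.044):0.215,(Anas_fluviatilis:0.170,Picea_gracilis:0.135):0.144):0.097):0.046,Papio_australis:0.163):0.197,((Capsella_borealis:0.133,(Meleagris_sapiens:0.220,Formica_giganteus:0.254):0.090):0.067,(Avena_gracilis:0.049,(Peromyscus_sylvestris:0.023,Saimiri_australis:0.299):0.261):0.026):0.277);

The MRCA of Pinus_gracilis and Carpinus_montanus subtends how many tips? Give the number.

15

The MRCA of Pinus_gracilis and Carpinus_montanus is the node subtending (((Yersinia_litoralis,Pinus_gracilis),(Homo_domesticus,Glossina_nanus),(Callithrix_elegans,Staphylococcus_sylvestris)),(((Alnus_litoralis,Carpinus_montanus),Rattus_occidentalis,(((Nyctereutes_bicolor,Lynx_elegans),Panthera_albus),(Turdus_viridis,Brassica_elegans))),Cedrus_robustus)).
That clade contains 15 terminal taxa: Alnus_litoralis, Brassica_elegans, Callithrix_elegans, Carpinus_montanus, Cedrus_robustus, Glossina_nanus, Homo_domesticus, Lynx_elegans, Nyctereutes_bicolor, Panthera_albus, Pinus_gracilis, Rattus_occidentalis, Staphylococcus_sylvestris, Turdus_viridis, Yersinia_litoralis.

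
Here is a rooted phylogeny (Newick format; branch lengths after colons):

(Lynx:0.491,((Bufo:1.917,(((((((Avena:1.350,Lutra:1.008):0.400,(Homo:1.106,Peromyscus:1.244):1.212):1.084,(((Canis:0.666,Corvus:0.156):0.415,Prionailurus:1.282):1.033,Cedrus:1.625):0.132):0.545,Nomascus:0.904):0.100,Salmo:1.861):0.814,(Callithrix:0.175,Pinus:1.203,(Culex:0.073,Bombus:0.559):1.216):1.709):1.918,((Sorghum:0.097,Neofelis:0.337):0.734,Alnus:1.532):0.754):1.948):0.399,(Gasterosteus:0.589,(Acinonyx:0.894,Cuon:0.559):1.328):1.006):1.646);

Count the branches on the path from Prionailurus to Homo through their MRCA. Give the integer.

The MRCA of Prionailurus and Homo is the node subtending (((Avena,Lutra),(Homo,Peromyscus)),(((Canis,Corvus),Prionailurus),Cedrus)).
From Prionailurus up to that node: 3 branches. From Homo up to the same node: 3 branches. Total: 3 + 3 = 6.

6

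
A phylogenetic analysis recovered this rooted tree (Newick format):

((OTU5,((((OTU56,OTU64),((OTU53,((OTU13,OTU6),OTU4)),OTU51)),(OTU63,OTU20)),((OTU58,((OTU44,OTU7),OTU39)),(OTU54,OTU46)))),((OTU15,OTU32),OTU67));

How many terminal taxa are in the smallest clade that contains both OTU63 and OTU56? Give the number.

The MRCA of OTU63 and OTU56 is the node subtending (((OTU56,OTU64),((OTU53,((OTU13,OTU6),OTU4)),OTU51)),(OTU63,OTU20)).
That clade contains 9 terminal taxa: OTU13, OTU20, OTU4, OTU51, OTU53, OTU56, OTU6, OTU63, OTU64.

9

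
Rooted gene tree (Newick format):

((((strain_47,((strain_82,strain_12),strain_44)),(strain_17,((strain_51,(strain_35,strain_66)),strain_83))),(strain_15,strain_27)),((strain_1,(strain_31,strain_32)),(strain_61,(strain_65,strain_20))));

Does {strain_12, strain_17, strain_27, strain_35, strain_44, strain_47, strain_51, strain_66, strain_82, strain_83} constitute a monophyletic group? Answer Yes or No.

The MRCA of the listed taxa subtends (((strain_47,((strain_82,strain_12),strain_44)),(strain_17,((strain_51,(strain_35,strain_66)),strain_83))),(strain_15,strain_27)).
That clade also contains strain_15, which is not in the proposed group, so the group is not monophyletic.

No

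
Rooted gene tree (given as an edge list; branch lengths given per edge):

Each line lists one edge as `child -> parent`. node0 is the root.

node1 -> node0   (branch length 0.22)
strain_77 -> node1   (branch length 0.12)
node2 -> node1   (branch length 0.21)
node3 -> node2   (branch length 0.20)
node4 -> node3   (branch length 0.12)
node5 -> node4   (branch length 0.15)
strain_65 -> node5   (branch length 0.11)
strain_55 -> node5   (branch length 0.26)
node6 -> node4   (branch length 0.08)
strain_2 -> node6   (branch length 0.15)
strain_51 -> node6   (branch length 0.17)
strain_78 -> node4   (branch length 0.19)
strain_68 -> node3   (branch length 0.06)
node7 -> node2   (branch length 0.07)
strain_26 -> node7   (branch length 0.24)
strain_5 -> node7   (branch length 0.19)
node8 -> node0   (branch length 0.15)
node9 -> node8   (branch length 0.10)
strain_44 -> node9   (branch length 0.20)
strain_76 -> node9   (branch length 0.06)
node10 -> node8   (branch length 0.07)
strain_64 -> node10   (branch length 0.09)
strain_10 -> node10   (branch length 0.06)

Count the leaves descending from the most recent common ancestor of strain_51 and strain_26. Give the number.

8

The MRCA of strain_51 and strain_26 is the node subtending ((((strain_65,strain_55),(strain_2,strain_51),strain_78),strain_68),(strain_26,strain_5)).
That clade contains 8 terminal taxa: strain_2, strain_26, strain_5, strain_51, strain_55, strain_65, strain_68, strain_78.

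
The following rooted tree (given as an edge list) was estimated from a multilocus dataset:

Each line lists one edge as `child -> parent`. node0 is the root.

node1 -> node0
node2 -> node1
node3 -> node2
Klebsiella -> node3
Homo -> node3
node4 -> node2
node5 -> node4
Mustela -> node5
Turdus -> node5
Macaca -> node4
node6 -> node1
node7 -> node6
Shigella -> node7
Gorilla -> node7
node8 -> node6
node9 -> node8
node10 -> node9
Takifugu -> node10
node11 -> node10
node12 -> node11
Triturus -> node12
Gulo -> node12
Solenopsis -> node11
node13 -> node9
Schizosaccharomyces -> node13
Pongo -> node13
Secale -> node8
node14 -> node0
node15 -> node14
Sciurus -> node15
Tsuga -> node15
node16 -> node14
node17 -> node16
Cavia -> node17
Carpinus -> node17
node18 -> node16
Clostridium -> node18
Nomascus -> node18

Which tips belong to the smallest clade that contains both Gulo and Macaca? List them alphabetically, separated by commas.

Tracing Gulo: it sits inside (Triturus,Gulo).
Tracing Macaca: it sits inside ((Mustela,Turdus),Macaca).
The smallest clade enclosing both is (((Klebsiella,Homo),((Mustela,Turdus),Macaca)),((Shigella,Gorilla),(((Takifugu,((Triturus,Gulo),Solenopsis)),(Schizosaccharomyces,Pongo)),Secale))); the answer is its 14 terminal taxa in alphabetical order.

Gorilla, Gulo, Homo, Klebsiella, Macaca, Mustela, Pongo, Schizosaccharomyces, Secale, Shigella, Solenopsis, Takifugu, Triturus, Turdus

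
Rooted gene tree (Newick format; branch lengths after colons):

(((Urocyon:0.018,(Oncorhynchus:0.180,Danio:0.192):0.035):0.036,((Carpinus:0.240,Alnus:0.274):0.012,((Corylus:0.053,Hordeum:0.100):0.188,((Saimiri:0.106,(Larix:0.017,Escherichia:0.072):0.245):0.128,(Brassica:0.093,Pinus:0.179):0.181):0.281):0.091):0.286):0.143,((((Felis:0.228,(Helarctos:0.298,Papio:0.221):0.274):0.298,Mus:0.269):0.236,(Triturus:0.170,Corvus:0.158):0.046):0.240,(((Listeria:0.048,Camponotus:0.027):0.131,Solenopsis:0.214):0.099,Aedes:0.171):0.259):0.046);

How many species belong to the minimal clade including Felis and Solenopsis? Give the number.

10

The MRCA of Felis and Solenopsis is the node subtending ((((Felis,(Helarctos,Papio)),Mus),(Triturus,Corvus)),(((Listeria,Camponotus),Solenopsis),Aedes)).
That clade contains 10 terminal taxa: Aedes, Camponotus, Corvus, Felis, Helarctos, Listeria, Mus, Papio, Solenopsis, Triturus.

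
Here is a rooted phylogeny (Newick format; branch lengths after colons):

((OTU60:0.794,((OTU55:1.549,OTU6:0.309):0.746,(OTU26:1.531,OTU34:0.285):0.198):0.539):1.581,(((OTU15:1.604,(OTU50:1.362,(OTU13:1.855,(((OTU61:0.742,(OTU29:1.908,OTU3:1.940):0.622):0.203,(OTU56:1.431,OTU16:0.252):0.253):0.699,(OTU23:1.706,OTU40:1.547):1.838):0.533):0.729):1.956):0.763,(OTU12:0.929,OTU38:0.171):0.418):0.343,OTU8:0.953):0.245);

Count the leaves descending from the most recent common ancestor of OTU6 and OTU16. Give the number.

The MRCA of OTU6 and OTU16 is the root, so the clade is the entire tree.
That clade contains 18 terminal taxa: OTU12, OTU13, OTU15, OTU16, OTU23, OTU26, OTU29, OTU3, OTU34, OTU38, OTU40, OTU50, OTU55, OTU56, OTU6, OTU60, OTU61, OTU8.

18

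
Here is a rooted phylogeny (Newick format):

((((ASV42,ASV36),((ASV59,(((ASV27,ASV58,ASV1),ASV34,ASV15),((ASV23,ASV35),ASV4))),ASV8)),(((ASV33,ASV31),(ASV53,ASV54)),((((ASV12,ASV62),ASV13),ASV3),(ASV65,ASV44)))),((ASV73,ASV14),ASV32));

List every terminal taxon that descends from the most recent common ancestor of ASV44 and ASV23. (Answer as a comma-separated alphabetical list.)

ASV1, ASV12, ASV13, ASV15, ASV23, ASV27, ASV3, ASV31, ASV33, ASV34, ASV35, ASV36, ASV4, ASV42, ASV44, ASV53, ASV54, ASV58, ASV59, ASV62, ASV65, ASV8

Tracing ASV44: it sits inside (ASV65,ASV44).
Tracing ASV23: it sits inside (ASV23,ASV35).
The smallest clade enclosing both is (((ASV42,ASV36),((ASV59,(((ASV27,ASV58,ASV1),ASV34,ASV15),((ASV23,ASV35),ASV4))),ASV8)),(((ASV33,ASV31),(ASV53,ASV54)),((((ASV12,ASV62),ASV13),ASV3),(ASV65,ASV44)))); the answer is its 22 terminal taxa in alphabetical order.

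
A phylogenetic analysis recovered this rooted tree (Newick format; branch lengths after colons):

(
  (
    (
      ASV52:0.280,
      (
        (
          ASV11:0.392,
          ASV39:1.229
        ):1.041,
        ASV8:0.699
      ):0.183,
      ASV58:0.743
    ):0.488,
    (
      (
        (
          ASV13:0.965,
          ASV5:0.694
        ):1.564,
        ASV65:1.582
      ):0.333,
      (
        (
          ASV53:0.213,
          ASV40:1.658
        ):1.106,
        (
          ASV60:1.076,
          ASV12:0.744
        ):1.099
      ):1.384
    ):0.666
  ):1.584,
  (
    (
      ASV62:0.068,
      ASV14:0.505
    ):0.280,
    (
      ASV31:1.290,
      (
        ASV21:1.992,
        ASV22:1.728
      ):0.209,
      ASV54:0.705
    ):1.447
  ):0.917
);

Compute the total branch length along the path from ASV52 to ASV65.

The path runs ASV52 → … → MRCA → … → ASV65; the MRCA is the node subtending ((ASV52,((ASV11,ASV39),ASV8),ASV58),(((ASV13,ASV5),ASV65),((ASV53,ASV40),(ASV60,ASV12)))).
Branch lengths along that path: 0.280 + 0.488 + 0.666 + 0.333 + 1.582 = 3.349.

3.349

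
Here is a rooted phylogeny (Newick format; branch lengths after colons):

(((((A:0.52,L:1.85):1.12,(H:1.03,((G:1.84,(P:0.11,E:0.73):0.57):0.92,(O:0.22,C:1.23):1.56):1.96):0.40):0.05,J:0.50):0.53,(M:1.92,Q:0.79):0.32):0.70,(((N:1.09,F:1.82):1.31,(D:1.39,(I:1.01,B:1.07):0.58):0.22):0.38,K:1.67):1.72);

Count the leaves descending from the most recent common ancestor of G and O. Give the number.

The MRCA of G and O is the node subtending ((G,(P,E)),(O,C)).
That clade contains 5 terminal taxa: C, E, G, O, P.

5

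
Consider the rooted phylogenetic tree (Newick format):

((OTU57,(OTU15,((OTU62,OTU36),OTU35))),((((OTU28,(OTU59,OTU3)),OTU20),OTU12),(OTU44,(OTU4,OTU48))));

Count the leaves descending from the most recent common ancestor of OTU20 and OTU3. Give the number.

The MRCA of OTU20 and OTU3 is the node subtending ((OTU28,(OTU59,OTU3)),OTU20).
That clade contains 4 terminal taxa: OTU20, OTU28, OTU3, OTU59.

4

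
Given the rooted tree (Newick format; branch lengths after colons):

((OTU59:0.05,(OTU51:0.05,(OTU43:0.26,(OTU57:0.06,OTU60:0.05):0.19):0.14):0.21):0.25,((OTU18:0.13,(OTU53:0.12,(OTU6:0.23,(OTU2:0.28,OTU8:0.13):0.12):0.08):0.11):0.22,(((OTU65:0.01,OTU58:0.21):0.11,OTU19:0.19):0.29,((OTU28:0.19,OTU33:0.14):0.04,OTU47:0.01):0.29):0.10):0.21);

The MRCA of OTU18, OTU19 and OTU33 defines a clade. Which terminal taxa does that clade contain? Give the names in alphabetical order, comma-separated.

OTU18, OTU19, OTU2, OTU28, OTU33, OTU47, OTU53, OTU58, OTU6, OTU65, OTU8

Tracing OTU18: it sits inside (OTU18,(OTU53,(OTU6,(OTU2,OTU8)))).
Tracing OTU19: it sits inside ((OTU65,OTU58),OTU19).
Tracing OTU33: it sits inside (OTU28,OTU33).
The smallest clade enclosing all 3 is ((OTU18,(OTU53,(OTU6,(OTU2,OTU8)))),(((OTU65,OTU58),OTU19),((OTU28,OTU33),OTU47))); the answer is its 11 terminal taxa in alphabetical order.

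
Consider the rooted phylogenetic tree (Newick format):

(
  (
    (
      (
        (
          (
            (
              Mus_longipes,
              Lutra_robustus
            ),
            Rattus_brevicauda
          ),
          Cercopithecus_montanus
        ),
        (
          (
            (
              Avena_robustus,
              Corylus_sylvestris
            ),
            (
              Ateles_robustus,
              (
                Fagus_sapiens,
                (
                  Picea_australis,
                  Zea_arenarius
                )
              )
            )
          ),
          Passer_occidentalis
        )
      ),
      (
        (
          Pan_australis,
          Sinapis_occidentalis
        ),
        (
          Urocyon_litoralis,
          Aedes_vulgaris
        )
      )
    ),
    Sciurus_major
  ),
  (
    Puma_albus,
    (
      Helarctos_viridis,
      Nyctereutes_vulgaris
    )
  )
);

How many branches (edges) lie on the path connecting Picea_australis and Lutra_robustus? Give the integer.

The MRCA of Picea_australis and Lutra_robustus is the node subtending ((((Mus_longipes,Lutra_robustus),Rattus_brevicauda),Cercopithecus_montanus),(((Avena_robustus,Corylus_sylvestris),(Ateles_robustus,(Fagus_sapiens,(Picea_australis,Zea_arenarius)))),Passer_occidentalis)).
From Picea_australis up to that node: 6 branches. From Lutra_robustus up to the same node: 4 branches. Total: 6 + 4 = 10.

10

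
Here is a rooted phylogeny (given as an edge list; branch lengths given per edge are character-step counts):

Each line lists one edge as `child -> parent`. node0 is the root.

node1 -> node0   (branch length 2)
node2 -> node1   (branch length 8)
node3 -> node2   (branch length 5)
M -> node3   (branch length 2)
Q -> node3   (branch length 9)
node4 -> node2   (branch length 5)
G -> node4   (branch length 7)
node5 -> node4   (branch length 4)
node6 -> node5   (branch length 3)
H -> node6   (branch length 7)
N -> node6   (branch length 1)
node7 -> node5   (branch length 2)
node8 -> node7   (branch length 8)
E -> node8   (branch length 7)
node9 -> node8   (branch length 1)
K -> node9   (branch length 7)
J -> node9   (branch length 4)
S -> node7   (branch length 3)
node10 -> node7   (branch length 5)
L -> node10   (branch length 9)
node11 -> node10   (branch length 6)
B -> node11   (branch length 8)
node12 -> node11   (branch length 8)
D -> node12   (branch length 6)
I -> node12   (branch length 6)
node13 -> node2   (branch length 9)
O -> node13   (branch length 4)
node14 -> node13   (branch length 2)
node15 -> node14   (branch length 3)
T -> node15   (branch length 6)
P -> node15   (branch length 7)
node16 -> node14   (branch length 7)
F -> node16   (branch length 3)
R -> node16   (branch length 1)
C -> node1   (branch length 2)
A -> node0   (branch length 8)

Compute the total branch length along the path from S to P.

35

The path runs S → … → MRCA → … → P; the MRCA is the node subtending ((M,Q),(G,((H,N),((E,(K,J)),S,(L,(B,(D,I)))))),(O,((T,P),(F,R)))).
Branch lengths along that path: 3 + 2 + 4 + 5 + 9 + 2 + 3 + 7 = 35.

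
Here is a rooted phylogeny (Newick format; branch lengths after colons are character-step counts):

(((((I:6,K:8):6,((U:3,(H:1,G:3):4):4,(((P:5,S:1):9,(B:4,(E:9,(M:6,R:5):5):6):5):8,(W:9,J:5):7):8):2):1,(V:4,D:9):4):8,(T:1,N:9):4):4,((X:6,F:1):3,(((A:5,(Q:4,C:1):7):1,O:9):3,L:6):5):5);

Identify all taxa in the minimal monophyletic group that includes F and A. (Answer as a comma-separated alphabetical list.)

A, C, F, L, O, Q, X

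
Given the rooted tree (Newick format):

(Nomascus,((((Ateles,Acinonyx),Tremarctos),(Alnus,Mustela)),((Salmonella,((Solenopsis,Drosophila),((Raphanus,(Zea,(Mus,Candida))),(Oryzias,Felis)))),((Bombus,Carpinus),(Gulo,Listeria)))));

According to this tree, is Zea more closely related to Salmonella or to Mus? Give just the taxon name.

Mus

The MRCA of Zea and Mus subtends (Zea,(Mus,Candida)) (3 taxa).
The MRCA of Zea and Salmonella subtends (Salmonella,((Solenopsis,Drosophila),((Raphanus,(Zea,(Mus,Candida))),(Oryzias,Felis)))) (9 taxa).
The first is nested inside the second, so Zea shares a more recent common ancestor with Mus.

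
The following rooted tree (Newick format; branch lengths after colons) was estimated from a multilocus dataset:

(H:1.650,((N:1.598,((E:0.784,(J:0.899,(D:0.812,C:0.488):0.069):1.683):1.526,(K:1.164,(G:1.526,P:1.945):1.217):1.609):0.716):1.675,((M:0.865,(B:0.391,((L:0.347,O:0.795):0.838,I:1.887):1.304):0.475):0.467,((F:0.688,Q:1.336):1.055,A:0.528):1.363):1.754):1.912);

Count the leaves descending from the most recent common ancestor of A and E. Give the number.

16

The MRCA of A and E is the node subtending ((N,((E,(J,(D,C))),(K,(G,P)))),((M,(B,((L,O),I))),((F,Q),A))).
That clade contains 16 terminal taxa: A, B, C, D, E, F, G, I, J, K, L, M, N, O, P, Q.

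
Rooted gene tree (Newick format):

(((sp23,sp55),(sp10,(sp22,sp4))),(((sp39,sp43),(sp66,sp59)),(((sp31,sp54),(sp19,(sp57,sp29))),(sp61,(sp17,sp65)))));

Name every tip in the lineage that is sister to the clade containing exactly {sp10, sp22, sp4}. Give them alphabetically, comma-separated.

The clade containing exactly {sp10, sp22, sp4} attaches to the tree at the node subtending ((sp23,sp55),(sp10,(sp22,sp4))).
The other lineage descending from that same node — the sister group — is (sp23,sp55); its 2 tips in alphabetical order are the answer.

sp23, sp55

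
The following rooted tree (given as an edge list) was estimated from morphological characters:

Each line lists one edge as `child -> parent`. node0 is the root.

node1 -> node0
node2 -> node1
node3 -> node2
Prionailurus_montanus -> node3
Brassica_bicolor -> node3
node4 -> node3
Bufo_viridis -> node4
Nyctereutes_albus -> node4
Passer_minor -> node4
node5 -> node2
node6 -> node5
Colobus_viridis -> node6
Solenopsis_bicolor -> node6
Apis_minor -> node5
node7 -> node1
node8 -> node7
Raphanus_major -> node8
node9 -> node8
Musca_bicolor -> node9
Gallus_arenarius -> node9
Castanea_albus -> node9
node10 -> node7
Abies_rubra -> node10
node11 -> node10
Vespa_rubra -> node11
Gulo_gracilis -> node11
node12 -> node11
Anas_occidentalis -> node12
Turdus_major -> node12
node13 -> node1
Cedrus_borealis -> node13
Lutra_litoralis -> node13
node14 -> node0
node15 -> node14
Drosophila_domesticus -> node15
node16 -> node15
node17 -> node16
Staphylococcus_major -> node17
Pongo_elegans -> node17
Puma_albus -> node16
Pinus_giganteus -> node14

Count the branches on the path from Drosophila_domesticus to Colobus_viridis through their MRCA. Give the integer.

The MRCA of Drosophila_domesticus and Colobus_viridis is the root of the tree.
From Drosophila_domesticus up to that node: 3 branches. From Colobus_viridis up to the same node: 5 branches. Total: 3 + 5 = 8.

8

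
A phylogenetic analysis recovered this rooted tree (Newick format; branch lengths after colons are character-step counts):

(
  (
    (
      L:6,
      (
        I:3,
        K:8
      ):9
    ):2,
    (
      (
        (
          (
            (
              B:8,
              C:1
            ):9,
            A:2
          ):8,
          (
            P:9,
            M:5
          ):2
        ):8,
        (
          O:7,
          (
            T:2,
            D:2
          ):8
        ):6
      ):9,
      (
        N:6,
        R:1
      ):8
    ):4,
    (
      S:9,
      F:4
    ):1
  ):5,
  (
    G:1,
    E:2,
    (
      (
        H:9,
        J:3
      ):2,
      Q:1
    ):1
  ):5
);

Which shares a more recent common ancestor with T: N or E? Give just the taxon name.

N

The MRCA of T and N subtends (((((B,C),A),(P,M)),(O,(T,D))),(N,R)) (10 taxa).
The MRCA of T and E is the root, subtending the entire tree (20 taxa).
The first is nested inside the second, so T shares a more recent common ancestor with N.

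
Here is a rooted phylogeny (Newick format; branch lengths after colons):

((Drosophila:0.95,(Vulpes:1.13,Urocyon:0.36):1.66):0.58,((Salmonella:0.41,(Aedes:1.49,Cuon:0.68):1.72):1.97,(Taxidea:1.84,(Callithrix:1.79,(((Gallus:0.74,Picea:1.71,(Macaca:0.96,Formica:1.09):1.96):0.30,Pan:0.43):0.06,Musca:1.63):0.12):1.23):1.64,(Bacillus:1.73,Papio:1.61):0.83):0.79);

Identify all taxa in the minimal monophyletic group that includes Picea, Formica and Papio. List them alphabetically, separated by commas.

Aedes, Bacillus, Callithrix, Cuon, Formica, Gallus, Macaca, Musca, Pan, Papio, Picea, Salmonella, Taxidea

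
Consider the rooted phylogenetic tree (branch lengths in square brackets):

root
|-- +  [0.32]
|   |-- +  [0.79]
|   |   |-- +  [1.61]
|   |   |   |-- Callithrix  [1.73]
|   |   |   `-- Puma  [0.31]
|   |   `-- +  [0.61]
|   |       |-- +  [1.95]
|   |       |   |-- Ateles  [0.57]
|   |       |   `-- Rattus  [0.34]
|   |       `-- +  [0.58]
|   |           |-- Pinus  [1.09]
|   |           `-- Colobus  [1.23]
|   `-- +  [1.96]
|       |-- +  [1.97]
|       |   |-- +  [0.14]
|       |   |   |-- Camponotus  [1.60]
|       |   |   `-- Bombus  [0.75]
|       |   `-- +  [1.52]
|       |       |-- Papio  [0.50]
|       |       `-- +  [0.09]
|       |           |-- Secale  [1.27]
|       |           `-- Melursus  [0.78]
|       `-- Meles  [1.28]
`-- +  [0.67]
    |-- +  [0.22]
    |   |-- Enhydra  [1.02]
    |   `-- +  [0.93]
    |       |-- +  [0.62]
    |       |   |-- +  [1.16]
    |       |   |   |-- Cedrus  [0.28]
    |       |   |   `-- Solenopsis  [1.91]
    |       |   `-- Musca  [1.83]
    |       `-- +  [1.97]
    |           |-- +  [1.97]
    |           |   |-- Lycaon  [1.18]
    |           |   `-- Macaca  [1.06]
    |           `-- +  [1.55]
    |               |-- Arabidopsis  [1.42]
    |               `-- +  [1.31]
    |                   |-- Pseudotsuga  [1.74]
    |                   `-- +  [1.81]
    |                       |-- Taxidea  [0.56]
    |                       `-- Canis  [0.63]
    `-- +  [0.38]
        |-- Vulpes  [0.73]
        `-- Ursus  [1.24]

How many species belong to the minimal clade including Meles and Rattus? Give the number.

12

The MRCA of Meles and Rattus is the node subtending (((Callithrix,Puma),((Ateles,Rattus),(Pinus,Colobus))),(((Camponotus,Bombus),(Papio,(Secale,Melursus))),Meles)).
That clade contains 12 terminal taxa: Ateles, Bombus, Callithrix, Camponotus, Colobus, Meles, Melursus, Papio, Pinus, Puma, Rattus, Secale.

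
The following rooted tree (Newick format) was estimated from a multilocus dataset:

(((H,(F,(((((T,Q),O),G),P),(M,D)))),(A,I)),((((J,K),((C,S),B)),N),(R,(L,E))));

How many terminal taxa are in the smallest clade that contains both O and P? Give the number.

5

The MRCA of O and P is the node subtending ((((T,Q),O),G),P).
That clade contains 5 terminal taxa: G, O, P, Q, T.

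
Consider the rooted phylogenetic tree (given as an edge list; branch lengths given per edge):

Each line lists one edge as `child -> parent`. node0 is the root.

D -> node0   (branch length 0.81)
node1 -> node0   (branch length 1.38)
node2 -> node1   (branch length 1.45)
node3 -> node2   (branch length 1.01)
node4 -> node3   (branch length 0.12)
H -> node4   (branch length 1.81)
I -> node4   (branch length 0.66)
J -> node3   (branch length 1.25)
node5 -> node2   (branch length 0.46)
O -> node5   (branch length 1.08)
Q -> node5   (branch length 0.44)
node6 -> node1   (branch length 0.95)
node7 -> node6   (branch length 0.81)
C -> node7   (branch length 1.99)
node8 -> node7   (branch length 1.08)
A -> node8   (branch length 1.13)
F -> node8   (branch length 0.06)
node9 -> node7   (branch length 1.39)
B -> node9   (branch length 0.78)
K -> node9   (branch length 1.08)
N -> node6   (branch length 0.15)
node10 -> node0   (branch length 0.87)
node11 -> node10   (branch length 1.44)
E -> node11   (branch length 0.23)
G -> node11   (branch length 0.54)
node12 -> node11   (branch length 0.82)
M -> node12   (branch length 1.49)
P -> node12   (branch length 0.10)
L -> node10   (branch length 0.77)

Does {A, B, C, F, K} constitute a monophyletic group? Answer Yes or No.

Yes

The most recent common ancestor of these taxa subtends (C,(A,F),(B,K)).
That clade has exactly 5 tips — every listed taxon and nothing else — so the group is monophyletic.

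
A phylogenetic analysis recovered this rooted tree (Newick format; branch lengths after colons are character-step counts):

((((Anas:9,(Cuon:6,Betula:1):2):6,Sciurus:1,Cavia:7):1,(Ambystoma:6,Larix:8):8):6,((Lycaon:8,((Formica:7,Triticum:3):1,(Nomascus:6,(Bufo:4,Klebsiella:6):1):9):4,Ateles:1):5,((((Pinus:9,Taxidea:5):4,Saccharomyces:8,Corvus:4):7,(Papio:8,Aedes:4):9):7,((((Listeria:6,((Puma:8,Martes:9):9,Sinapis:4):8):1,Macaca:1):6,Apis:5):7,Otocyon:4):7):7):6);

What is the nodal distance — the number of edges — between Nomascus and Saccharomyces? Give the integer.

The MRCA of Nomascus and Saccharomyces is the node subtending ((Lycaon,((Formica,Triticum),(Nomascus,(Bufo,Klebsiella))),Ateles),((((Pinus,Taxidea),Saccharomyces,Corvus),(Papio,Aedes)),((((Listeria,((Puma,Martes),Sinapis)),Macaca),Apis),Otocyon))).
From Nomascus up to that node: 4 branches. From Saccharomyces up to the same node: 4 branches. Total: 4 + 4 = 8.

8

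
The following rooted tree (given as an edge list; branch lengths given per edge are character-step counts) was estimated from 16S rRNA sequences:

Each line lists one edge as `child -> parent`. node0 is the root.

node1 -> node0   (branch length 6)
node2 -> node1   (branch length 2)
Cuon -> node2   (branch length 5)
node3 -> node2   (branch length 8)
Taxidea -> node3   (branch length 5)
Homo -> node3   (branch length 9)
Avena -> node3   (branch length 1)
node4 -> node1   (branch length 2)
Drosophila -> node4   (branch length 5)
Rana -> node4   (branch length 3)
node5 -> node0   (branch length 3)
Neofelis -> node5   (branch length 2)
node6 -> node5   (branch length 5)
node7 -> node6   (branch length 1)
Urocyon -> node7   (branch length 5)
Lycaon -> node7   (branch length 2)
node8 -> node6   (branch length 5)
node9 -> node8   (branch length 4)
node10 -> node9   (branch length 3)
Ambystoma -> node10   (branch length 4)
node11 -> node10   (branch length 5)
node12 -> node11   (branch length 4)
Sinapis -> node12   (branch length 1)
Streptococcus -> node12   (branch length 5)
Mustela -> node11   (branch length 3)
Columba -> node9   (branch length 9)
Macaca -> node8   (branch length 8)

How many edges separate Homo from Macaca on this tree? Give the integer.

8

The MRCA of Homo and Macaca is the root of the tree.
From Homo up to that node: 4 branches. From Macaca up to the same node: 4 branches. Total: 4 + 4 = 8.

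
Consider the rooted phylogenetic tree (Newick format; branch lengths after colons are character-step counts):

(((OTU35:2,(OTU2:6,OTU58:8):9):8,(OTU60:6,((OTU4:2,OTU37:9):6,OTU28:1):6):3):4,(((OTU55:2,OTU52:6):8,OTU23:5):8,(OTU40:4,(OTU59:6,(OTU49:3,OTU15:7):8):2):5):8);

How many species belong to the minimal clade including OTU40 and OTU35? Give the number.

14

The MRCA of OTU40 and OTU35 is the root, so the clade is the entire tree.
That clade contains 14 terminal taxa: OTU15, OTU2, OTU23, OTU28, OTU35, OTU37, OTU4, OTU40, OTU49, OTU52, OTU55, OTU58, OTU59, OTU60.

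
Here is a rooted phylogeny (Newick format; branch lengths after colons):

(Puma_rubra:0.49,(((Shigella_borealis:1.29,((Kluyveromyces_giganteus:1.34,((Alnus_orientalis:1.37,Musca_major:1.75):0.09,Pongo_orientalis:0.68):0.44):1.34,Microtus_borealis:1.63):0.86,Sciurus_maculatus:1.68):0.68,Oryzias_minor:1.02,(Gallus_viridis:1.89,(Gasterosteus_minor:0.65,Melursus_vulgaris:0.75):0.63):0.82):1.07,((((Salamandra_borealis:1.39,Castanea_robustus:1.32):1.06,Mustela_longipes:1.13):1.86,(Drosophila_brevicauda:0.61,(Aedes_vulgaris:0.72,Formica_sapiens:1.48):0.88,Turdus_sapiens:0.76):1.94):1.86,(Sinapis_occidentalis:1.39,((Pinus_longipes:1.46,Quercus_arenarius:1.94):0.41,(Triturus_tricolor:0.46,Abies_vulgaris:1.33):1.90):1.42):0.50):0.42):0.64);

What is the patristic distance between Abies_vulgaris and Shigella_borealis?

8.61

The path runs Abies_vulgaris → … → MRCA → … → Shigella_borealis; the MRCA is the node subtending (((Shigella_borealis,((Kluyveromyces_giganteus,((Alnus_orientalis,Musca_major),Pongo_orientalis)),Microtus_borealis),Sciurus_maculatus),Oryzias_minor,(Gallus_viridis,(Gasterosteus_minor,Melursus_vulgaris))),((((Salamandra_borealis,Castanea_robustus),Mustela_longipes),(Drosophila_brevicauda,(Aedes_vulgaris,Formica_sapiens),Turdus_sapiens)),(Sinapis_occidentalis,((Pinus_longipes,Quercus_arenarius),(Triturus_tricolor,Abies_vulgaris))))).
Branch lengths along that path: 1.33 + 1.90 + 1.42 + 0.50 + 0.42 + 1.07 + 0.68 + 1.29 = 8.61.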